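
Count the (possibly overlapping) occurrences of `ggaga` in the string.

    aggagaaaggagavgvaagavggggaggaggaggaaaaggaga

Sliding a length-5 window over the 43 characters (39 positions):
  position 2–6: ggaga
  position 9–13: ggaga
  position 39–43: ggaga

3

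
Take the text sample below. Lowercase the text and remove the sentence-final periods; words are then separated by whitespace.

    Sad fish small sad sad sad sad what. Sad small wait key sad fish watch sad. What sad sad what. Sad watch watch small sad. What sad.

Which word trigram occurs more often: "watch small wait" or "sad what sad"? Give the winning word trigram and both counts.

"watch small wait": 0 occurrences
"sad what sad": 4 occurrences

"sad what sad" (4 vs 0)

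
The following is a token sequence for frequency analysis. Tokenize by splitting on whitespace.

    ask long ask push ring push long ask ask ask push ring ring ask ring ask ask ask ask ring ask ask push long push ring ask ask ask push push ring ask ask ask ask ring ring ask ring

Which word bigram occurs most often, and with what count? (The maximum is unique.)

Bigram frequencies (highest first):
  ask ask: 11
  ring ask: 6
  ask push: 4
  push ring: 4
  ask ring: 4
  long ask: 2
  … (6 more, each ≤ 2)

"ask ask", 11 times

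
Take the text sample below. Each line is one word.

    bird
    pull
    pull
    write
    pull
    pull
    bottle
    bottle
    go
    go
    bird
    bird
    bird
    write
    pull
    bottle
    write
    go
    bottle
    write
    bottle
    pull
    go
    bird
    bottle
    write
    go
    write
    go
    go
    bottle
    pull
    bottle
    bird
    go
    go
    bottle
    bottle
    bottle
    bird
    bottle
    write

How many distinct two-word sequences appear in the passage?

42 tokens → 41 bigram windows in total.
Repeated bigrams (each contributes count−1 duplicates):
  bottle write: 4
  bottle bottle: 3
  go bottle: 3
  go go: 3
  pull bottle: 3
  write go: 3
  bird bird: 2
  bird bottle: 2
  … (5 more repeated)
20 duplicate windows → 41 − 20 = 21 distinct.

21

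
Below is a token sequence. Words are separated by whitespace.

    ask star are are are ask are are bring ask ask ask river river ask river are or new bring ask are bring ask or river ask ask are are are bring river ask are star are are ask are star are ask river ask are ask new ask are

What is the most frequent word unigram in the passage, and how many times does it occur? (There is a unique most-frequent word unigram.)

Unigram frequencies (highest first):
  are: 17
  ask: 16
  river: 6
  bring: 4
  star: 3
  or: 2
  … (1 more, each ≤ 2)

"are", 17 times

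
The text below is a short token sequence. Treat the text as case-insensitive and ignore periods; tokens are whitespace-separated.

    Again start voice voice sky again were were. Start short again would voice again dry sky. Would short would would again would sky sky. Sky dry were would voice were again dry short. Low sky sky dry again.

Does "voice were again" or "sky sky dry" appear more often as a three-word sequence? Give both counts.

"sky sky dry" (2 vs 1)

"voice were again": 1 occurrence
"sky sky dry": 2 occurrences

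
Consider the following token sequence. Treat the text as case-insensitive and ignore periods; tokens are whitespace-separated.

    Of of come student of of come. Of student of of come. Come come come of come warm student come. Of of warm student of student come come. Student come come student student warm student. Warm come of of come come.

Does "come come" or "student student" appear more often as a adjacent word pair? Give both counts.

"come come" (6 vs 1)

"come come": 6 occurrences
"student student": 1 occurrence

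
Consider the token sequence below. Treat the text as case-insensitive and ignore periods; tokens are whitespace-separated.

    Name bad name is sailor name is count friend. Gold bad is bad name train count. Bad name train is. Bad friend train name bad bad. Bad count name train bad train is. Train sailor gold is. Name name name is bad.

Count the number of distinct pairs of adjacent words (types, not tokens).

42 tokens → 41 bigram windows in total.
Repeated bigrams (each contributes count−1 duplicates):
  bad name: 3
  is bad: 3
  name is: 3
  name train: 3
  bad bad: 2
  name bad: 2
  name name: 2
  train is: 2
12 duplicate windows → 41 − 12 = 29 distinct.

29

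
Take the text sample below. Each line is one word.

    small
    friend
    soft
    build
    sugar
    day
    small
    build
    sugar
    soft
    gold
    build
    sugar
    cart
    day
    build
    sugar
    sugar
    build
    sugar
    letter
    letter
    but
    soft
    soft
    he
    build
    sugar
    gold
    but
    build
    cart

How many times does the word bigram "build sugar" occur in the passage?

6

Scanning the 31 overlapping bigram windows for "build sugar":
  position 4–5: build sugar
  position 8–9: build sugar
  position 12–13: build sugar
  position 16–17: build sugar
  position 19–20: build sugar
  position 27–28: build sugar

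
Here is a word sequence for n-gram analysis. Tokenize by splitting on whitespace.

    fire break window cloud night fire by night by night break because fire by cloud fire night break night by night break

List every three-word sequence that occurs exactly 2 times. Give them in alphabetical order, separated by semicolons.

by night break; night by night

Trigram counts meeting the condition (exactly 2 times):
  by night break: 2
  night by night: 2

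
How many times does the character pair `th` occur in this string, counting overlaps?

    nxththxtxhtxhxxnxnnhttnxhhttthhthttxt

4

Sliding a length-2 window over the 37 characters (36 positions):
  position 3–4: th
  position 5–6: th
  position 29–30: th
  position 32–33: th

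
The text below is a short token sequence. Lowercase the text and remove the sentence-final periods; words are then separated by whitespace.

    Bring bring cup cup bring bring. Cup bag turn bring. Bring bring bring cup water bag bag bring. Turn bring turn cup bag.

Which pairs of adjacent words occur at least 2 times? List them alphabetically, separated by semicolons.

Bigram counts meeting the condition (at least 2 times):
  bring bring: 5
  bring cup: 3
  bring turn: 2
  cup bag: 2
  turn bring: 2

bring bring; bring cup; bring turn; cup bag; turn bring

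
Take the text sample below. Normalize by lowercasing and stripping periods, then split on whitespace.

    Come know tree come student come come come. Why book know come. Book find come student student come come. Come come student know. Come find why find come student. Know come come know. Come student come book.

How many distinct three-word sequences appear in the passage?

28

37 tokens → 35 trigram windows in total.
Repeated trigrams (each contributes count−1 duplicates):
  come come come: 3
  come student come: 2
  come student know: 2
  find come student: 2
  student come come: 2
  student know come: 2
7 duplicate windows → 35 − 7 = 28 distinct.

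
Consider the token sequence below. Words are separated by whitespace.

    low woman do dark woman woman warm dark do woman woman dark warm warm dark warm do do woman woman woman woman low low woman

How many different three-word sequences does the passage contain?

25 tokens → 23 trigram windows in total.
Repeated trigrams (each contributes count−1 duplicates):
  do woman woman: 2
  woman woman woman: 2
2 duplicate windows → 23 − 2 = 21 distinct.

21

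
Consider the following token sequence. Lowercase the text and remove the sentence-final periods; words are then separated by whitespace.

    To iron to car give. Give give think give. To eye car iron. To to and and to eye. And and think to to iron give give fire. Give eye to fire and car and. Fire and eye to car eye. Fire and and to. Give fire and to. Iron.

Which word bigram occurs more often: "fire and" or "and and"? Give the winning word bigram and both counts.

"fire and" (4 vs 3)

"fire and": 4 occurrences
"and and": 3 occurrences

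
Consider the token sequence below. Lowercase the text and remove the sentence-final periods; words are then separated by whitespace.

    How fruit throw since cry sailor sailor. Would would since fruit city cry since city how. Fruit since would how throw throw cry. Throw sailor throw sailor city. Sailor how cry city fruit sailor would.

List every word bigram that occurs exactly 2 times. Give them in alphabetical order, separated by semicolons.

how fruit; sailor would; throw sailor

Bigram counts meeting the condition (exactly 2 times):
  how fruit: 2
  sailor would: 2
  throw sailor: 2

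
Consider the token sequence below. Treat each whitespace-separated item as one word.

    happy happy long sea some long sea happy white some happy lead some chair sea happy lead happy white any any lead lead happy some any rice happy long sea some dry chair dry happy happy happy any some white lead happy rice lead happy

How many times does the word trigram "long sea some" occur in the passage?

2

Scanning the 43 overlapping trigram windows for "long sea some":
  position 3–5: long sea some
  position 29–31: long sea some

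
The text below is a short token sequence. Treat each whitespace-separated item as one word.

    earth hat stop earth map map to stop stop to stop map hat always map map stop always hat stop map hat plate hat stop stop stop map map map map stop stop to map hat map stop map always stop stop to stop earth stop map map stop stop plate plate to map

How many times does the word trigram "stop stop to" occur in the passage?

Scanning the 52 overlapping trigram windows for "stop stop to":
  position 8–10: stop stop to
  position 32–34: stop stop to
  position 41–43: stop stop to

3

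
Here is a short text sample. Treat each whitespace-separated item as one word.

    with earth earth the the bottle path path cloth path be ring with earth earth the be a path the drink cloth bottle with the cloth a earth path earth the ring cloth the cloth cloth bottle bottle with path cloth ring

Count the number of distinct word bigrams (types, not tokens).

33

42 tokens → 41 bigram windows in total.
Repeated bigrams (each contributes count−1 duplicates):
  earth the: 3
  bottle with: 2
  cloth bottle: 2
  earth earth: 2
  path cloth: 2
  the cloth: 2
  with earth: 2
8 duplicate windows → 41 − 8 = 33 distinct.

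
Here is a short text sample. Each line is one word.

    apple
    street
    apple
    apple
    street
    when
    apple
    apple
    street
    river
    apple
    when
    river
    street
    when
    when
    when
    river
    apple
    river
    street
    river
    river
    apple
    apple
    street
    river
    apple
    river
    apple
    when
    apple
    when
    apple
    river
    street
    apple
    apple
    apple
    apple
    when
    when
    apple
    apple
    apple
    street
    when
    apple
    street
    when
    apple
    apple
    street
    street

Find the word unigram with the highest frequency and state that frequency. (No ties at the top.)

"apple", 23 times

Unigram frequencies (highest first):
  apple: 23
  street: 11
  when: 11
  river: 9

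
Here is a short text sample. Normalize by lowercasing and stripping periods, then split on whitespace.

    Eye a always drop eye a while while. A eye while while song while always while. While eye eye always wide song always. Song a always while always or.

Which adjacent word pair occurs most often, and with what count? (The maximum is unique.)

Bigram frequencies (highest first):
  while while: 3
  eye a: 2
  a always: 2
  while always: 2
  always while: 2
  always drop: 1
  … (16 more, each ≤ 1)

"while while", 3 times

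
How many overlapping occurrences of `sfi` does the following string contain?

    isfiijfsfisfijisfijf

4

Sliding a length-3 window over the 20 characters (18 positions):
  position 2–4: sfi
  position 8–10: sfi
  position 11–13: sfi
  position 16–18: sfi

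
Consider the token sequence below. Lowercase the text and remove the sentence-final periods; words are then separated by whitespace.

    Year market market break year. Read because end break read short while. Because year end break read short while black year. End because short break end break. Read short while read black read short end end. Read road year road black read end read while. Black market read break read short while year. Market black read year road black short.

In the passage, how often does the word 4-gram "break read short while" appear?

Scanning the 57 overlapping 4-gram windows for "break read short while":
  position 9–12: break read short while
  position 16–19: break read short while
  position 27–30: break read short while
  position 49–52: break read short while

4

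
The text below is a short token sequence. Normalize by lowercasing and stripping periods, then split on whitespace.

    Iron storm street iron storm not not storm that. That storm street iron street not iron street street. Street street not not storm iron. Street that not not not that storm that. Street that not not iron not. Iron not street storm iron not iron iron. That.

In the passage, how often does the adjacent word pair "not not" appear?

Scanning the 46 overlapping bigram windows for "not not":
  position 6–7: not not
  position 21–22: not not
  position 27–28: not not
  position 28–29: not not
  position 35–36: not not

5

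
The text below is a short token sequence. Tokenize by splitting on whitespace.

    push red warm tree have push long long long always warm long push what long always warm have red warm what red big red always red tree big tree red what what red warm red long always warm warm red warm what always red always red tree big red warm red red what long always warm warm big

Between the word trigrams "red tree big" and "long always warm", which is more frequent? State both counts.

"red tree big": 2 occurrences
"long always warm": 4 occurrences

"long always warm" (4 vs 2)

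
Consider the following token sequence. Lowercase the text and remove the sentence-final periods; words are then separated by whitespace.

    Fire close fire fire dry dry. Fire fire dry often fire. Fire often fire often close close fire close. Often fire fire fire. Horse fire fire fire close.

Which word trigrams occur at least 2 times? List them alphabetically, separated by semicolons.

fire fire dry; fire fire fire; often fire fire

Trigram counts meeting the condition (at least 2 times):
  fire fire dry: 2
  fire fire fire: 2
  often fire fire: 2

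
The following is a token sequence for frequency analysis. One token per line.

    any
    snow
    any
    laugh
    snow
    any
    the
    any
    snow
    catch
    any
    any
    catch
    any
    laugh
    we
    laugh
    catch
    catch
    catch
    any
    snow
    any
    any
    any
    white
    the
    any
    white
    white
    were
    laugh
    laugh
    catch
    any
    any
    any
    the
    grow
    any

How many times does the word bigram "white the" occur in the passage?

1

Scanning the 39 overlapping bigram windows for "white the":
  position 26–27: white the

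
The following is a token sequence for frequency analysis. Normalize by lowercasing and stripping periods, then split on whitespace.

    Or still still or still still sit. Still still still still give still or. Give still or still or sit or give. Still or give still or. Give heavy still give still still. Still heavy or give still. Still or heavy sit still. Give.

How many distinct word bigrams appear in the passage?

44 tokens → 43 bigram windows in total.
Repeated bigrams (each contributes count−1 duplicates):
  still still: 8
  still or: 7
  give still: 6
  or give: 5
  or still: 3
  still give: 3
  sit still: 2
27 duplicate windows → 43 − 27 = 16 distinct.

16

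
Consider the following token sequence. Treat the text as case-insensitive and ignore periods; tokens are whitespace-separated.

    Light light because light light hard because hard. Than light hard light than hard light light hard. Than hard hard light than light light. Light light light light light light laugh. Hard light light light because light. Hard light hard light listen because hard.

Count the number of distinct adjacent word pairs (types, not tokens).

16

44 tokens → 43 bigram windows in total.
Repeated bigrams (each contributes count−1 duplicates):
  light light: 12
  hard light: 6
  light hard: 5
  because hard: 2
  because light: 2
  hard than: 2
  light because: 2
  light than: 2
  … (2 more repeated)
27 duplicate windows → 43 − 27 = 16 distinct.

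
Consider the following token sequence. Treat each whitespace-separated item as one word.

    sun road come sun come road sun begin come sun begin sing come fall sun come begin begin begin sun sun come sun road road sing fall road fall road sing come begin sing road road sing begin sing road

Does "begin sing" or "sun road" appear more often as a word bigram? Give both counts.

"begin sing" (3 vs 2)

"begin sing": 3 occurrences
"sun road": 2 occurrences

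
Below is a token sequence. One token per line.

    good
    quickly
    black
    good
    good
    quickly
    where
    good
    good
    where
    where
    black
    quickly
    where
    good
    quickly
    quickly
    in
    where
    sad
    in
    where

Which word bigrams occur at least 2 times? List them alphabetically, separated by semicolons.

good good; good quickly; in where; quickly where; where good

Bigram counts meeting the condition (at least 2 times):
  good good: 2
  good quickly: 3
  in where: 2
  quickly where: 2
  where good: 2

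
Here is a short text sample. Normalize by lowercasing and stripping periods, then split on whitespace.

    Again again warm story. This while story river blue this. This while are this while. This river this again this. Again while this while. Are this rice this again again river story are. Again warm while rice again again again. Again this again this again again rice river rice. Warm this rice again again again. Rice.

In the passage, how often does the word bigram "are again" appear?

Scanning the 55 overlapping bigram windows for "are again":
  position 33–34: are again

1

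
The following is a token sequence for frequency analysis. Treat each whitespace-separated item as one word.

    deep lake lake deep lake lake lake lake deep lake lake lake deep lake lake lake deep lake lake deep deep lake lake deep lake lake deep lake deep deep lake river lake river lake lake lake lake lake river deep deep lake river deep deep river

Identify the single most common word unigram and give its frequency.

"lake", 27 times

Unigram frequencies (highest first):
  lake: 27
  deep: 15
  river: 5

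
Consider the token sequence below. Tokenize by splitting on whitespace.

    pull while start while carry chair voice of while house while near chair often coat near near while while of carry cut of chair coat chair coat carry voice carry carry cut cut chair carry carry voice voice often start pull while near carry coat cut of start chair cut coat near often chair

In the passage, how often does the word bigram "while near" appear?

Scanning the 53 overlapping bigram windows for "while near":
  position 11–12: while near
  position 42–43: while near

2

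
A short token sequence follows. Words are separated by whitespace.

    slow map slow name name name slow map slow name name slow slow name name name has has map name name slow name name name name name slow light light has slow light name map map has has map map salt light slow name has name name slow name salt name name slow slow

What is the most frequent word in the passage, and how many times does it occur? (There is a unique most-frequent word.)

Unigram frequencies (highest first):
  name: 22
  slow: 13
  map: 7
  has: 6
  light: 4
  salt: 2

"name", 22 times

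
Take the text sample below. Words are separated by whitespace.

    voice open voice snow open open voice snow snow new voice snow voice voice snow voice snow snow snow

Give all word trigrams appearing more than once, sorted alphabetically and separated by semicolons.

Trigram counts meeting the condition (more than once):
  open voice snow: 2
  voice snow snow: 2
  voice snow voice: 2

open voice snow; voice snow snow; voice snow voice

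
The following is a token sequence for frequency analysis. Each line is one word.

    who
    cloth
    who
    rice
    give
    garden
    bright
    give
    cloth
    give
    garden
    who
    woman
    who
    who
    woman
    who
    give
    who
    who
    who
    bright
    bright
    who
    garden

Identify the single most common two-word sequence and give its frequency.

Bigram frequencies (highest first):
  who who: 3
  give garden: 2
  who woman: 2
  woman who: 2
  who cloth: 1
  cloth who: 1
  … (13 more, each ≤ 1)

"who who", 3 times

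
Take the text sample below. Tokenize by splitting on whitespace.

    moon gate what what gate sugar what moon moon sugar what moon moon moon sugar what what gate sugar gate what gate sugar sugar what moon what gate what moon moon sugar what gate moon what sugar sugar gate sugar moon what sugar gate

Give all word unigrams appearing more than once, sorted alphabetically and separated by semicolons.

Unigram counts meeting the condition (more than once):
  gate: 9
  moon: 11
  sugar: 11
  what: 13

gate; moon; sugar; what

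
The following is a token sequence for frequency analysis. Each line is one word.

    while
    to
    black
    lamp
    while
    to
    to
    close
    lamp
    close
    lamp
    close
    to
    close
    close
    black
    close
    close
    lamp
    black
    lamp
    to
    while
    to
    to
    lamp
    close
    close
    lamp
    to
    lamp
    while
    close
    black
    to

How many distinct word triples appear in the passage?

30

35 tokens → 33 trigram windows in total.
Repeated trigrams (each contributes count−1 duplicates):
  close close lamp: 2
  close lamp close: 2
  while to to: 2
3 duplicate windows → 33 − 3 = 30 distinct.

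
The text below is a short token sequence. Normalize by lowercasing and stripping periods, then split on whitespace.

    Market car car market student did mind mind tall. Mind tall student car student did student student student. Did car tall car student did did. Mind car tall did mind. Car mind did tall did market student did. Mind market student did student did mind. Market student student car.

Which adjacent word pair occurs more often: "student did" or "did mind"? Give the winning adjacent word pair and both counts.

"student did": 7 occurrences
"did mind": 5 occurrences

"student did" (7 vs 5)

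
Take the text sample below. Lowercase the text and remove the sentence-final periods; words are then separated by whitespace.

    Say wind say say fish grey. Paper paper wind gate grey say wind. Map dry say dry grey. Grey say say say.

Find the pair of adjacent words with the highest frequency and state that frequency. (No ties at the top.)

"say say", 3 times

Bigram frequencies (highest first):
  say say: 3
  say wind: 2
  grey say: 2
  wind say: 1
  say fish: 1
  fish grey: 1
  … (11 more, each ≤ 1)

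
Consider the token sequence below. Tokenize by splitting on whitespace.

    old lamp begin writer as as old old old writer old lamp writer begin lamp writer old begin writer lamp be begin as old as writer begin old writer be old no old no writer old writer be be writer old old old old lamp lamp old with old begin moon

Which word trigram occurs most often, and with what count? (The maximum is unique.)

Trigram frequencies (highest first):
  old old old: 3
  old writer be: 2
  old lamp begin: 1
  lamp begin writer: 1
  begin writer as: 1
  writer as as: 1
  … (40 more, each ≤ 1)

"old old old", 3 times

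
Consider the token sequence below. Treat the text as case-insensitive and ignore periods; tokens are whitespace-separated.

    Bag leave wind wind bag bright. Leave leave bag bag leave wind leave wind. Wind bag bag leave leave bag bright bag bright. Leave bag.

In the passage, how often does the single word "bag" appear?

9

Scanning the 25 tokens for "bag":
  position 1: bag
  position 5: bag
  position 9: bag
  position 10: bag
  position 16: bag
  position 17: bag
  position 20: bag
  position 22: bag
  position 25: bag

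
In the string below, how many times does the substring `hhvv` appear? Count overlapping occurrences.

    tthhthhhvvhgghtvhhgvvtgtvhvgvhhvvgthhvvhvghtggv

3

Sliding a length-4 window over the 47 characters (44 positions):
  position 7–10: hhvv
  position 30–33: hhvv
  position 36–39: hhvv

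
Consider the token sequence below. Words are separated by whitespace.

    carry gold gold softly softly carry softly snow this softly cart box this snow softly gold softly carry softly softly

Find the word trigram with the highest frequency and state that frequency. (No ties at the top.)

Trigram frequencies (highest first):
  softly carry softly: 2
  carry gold gold: 1
  gold gold softly: 1
  gold softly softly: 1
  softly softly carry: 1
  carry softly snow: 1
  … (11 more, each ≤ 1)

"softly carry softly", 2 times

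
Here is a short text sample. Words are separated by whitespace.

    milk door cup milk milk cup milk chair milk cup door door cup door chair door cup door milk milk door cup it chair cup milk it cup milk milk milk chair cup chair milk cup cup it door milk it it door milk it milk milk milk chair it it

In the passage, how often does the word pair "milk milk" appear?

6

Scanning the 50 overlapping bigram windows for "milk milk":
  position 4–5: milk milk
  position 19–20: milk milk
  position 29–30: milk milk
  position 30–31: milk milk
  position 46–47: milk milk
  position 47–48: milk milk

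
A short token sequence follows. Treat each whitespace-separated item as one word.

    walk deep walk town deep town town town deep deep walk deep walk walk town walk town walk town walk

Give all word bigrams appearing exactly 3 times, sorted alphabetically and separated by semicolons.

Bigram counts meeting the condition (exactly 3 times):
  deep walk: 3
  town walk: 3

deep walk; town walk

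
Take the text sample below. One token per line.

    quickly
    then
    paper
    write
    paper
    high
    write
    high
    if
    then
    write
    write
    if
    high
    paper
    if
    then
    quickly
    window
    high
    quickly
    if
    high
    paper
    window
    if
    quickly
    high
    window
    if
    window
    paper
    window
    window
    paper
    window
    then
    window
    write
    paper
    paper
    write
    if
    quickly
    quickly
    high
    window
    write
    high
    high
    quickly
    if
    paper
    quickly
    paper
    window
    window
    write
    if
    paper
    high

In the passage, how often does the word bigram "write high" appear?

2

Scanning the 60 overlapping bigram windows for "write high":
  position 7–8: write high
  position 48–49: write high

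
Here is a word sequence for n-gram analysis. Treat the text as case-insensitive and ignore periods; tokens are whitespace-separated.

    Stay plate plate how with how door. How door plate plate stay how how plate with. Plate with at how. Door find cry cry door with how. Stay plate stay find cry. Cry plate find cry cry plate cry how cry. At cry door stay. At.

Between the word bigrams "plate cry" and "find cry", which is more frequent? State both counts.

"plate cry": 1 occurrence
"find cry": 3 occurrences

"find cry" (3 vs 1)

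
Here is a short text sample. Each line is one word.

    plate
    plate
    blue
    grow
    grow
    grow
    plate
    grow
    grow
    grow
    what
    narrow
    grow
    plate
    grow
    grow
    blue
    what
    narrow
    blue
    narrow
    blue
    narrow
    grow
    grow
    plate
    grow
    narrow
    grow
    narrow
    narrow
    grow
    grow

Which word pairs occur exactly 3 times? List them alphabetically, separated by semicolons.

grow plate; plate grow

Bigram counts meeting the condition (exactly 3 times):
  grow plate: 3
  plate grow: 3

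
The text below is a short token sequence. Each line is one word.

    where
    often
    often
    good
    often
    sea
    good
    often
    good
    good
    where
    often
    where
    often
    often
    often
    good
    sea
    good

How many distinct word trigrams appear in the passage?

19 tokens → 17 trigram windows in total.
Repeated trigrams (each contributes count−1 duplicates):
  often often good: 2
  where often often: 2
2 duplicate windows → 17 − 2 = 15 distinct.

15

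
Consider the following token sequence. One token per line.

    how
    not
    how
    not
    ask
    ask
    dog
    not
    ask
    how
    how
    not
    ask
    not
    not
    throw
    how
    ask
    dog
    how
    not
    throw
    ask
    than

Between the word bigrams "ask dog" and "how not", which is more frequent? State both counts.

"how not" (4 vs 2)

"ask dog": 2 occurrences
"how not": 4 occurrences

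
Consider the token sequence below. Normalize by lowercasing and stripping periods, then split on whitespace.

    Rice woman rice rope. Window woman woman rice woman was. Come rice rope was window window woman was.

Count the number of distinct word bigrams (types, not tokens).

12

18 tokens → 17 bigram windows in total.
Repeated bigrams (each contributes count−1 duplicates):
  rice rope: 2
  rice woman: 2
  window woman: 2
  woman rice: 2
  woman was: 2
5 duplicate windows → 17 − 5 = 12 distinct.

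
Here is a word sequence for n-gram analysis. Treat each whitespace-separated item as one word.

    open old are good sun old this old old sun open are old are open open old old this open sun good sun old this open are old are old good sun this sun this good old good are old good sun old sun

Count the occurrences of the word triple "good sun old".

Scanning the 42 overlapping trigram windows for "good sun old":
  position 4–6: good sun old
  position 22–24: good sun old
  position 41–43: good sun old

3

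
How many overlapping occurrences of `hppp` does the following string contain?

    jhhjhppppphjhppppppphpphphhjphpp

2

Sliding a length-4 window over the 32 characters (29 positions):
  position 5–8: hppp
  position 13–16: hppp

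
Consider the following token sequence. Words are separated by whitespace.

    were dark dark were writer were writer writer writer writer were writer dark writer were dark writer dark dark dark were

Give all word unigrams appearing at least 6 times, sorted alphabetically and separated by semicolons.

dark; were; writer

Unigram counts meeting the condition (at least 6 times):
  dark: 7
  were: 6
  writer: 8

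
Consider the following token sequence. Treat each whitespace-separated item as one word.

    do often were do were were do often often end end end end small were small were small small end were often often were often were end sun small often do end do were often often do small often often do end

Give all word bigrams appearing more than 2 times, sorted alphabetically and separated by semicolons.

end end; often do; often often; often were; were often

Bigram counts meeting the condition (more than 2 times):
  end end: 3
  often do: 3
  often often: 4
  often were: 3
  were often: 3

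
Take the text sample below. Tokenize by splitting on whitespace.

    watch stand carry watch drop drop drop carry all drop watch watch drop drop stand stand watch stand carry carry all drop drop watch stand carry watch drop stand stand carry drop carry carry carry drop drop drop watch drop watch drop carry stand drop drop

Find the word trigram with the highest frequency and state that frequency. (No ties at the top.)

Trigram frequencies (highest first):
  watch stand carry: 3
  stand carry watch: 2
  carry watch drop: 2
  watch drop drop: 2
  drop drop drop: 2
  carry all drop: 2
  … (28 more, each ≤ 2)

"watch stand carry", 3 times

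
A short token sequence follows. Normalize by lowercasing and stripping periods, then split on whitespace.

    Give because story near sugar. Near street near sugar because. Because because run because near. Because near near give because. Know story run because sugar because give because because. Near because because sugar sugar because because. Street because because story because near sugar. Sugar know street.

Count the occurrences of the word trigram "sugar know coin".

Scanning the 44 overlapping trigram windows for "sugar know coin":
  (none found)

0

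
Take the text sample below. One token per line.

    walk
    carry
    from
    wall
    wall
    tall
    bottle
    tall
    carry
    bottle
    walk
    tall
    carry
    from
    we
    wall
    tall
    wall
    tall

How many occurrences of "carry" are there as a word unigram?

3

Scanning the 19 tokens for "carry":
  position 2: carry
  position 9: carry
  position 13: carry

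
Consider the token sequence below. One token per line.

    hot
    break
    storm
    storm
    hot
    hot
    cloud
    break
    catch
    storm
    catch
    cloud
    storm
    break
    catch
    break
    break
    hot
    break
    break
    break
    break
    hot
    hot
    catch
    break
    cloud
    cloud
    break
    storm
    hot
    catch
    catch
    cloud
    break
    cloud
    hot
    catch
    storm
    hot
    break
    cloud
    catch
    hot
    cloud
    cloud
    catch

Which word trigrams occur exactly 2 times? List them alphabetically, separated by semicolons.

Trigram counts meeting the condition (exactly 2 times):
  break break break: 2
  break break hot: 2

break break break; break break hot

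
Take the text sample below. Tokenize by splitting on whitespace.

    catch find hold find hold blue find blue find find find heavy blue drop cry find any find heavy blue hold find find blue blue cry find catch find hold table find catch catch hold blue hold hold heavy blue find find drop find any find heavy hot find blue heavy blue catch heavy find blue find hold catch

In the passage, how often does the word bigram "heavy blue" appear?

Scanning the 58 overlapping bigram windows for "heavy blue":
  position 12–13: heavy blue
  position 19–20: heavy blue
  position 39–40: heavy blue
  position 51–52: heavy blue

4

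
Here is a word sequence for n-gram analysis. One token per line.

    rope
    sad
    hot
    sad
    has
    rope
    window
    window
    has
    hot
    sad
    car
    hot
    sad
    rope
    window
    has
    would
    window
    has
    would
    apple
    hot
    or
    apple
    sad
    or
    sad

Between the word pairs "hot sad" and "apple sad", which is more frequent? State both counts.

"hot sad" (3 vs 1)

"hot sad": 3 occurrences
"apple sad": 1 occurrence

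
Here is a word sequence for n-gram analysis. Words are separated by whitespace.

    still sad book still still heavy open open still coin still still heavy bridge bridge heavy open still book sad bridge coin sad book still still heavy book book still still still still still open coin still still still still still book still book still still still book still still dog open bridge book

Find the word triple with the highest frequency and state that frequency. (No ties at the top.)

Trigram frequencies (highest first):
  still still still: 7
  book still still: 5
  still still heavy: 3
  still book still: 3
  sad book still: 2
  coin still still: 2
  … (29 more, each ≤ 2)

"still still still", 7 times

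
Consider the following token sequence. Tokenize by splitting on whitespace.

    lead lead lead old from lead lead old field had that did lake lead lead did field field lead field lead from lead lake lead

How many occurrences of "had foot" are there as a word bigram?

Scanning the 24 overlapping bigram windows for "had foot":
  (none found)

0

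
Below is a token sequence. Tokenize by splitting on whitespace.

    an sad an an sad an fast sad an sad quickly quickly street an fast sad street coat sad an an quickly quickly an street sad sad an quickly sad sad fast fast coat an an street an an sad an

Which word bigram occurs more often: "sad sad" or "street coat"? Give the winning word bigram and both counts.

"sad sad" (2 vs 1)

"sad sad": 2 occurrences
"street coat": 1 occurrence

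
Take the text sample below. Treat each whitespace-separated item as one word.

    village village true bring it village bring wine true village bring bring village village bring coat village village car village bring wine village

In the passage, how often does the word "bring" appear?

6

Scanning the 23 tokens for "bring":
  position 4: bring
  position 7: bring
  position 11: bring
  position 12: bring
  position 15: bring
  position 21: bring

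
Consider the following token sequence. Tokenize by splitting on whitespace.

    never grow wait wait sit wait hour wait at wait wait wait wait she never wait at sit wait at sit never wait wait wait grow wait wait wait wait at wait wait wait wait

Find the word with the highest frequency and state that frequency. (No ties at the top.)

"wait", 21 times

Unigram frequencies (highest first):
  wait: 21
  at: 4
  never: 3
  sit: 3
  grow: 2
  hour: 1
  … (1 more, each ≤ 1)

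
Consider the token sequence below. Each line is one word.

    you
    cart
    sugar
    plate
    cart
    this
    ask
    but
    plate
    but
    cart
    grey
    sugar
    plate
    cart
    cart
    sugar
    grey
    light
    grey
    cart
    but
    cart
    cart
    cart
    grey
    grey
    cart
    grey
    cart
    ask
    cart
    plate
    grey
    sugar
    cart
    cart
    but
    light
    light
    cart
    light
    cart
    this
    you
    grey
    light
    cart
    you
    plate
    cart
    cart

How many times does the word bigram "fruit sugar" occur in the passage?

Scanning the 51 overlapping bigram windows for "fruit sugar":
  (none found)

0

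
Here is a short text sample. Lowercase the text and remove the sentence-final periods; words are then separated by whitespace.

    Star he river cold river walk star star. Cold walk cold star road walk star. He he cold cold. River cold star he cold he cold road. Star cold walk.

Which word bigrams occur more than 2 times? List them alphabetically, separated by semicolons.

Bigram counts meeting the condition (more than 2 times):
  he cold: 3
  star he: 3

he cold; star he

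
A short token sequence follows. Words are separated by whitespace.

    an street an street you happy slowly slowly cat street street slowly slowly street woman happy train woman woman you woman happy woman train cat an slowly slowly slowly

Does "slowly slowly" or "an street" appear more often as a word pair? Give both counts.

"slowly slowly": 4 occurrences
"an street": 2 occurrences

"slowly slowly" (4 vs 2)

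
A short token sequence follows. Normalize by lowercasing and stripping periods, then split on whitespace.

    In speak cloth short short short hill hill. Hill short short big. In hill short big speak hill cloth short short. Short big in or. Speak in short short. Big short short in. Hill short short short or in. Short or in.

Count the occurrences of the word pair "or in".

2

Scanning the 41 overlapping bigram windows for "or in":
  position 38–39: or in
  position 41–42: or in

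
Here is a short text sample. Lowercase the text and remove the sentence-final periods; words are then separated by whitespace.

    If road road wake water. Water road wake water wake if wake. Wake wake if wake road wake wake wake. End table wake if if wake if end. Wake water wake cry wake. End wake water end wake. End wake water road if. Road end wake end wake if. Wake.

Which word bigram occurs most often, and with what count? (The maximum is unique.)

Bigram frequencies (highest first):
  end wake: 6
  wake water: 5
  wake if: 5
  if wake: 4
  wake wake: 4
  wake end: 4
  … (16 more, each ≤ 3)

"end wake", 6 times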